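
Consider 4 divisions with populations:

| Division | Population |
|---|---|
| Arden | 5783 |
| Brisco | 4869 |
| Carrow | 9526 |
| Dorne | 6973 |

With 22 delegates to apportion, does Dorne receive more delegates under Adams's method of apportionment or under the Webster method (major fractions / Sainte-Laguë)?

Adams: Arden 5, Brisco 4, Carrow 7, Dorne 6.
Webster: Arden 5, Brisco 4, Carrow 8, Dorne 5.
Dorne gets 6 under Adams and 5 under Webster.

Adams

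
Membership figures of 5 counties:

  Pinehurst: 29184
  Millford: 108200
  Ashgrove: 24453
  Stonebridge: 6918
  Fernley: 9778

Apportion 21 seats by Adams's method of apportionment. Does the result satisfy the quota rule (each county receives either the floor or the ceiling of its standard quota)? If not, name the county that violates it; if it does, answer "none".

Standard quotas: Pinehurst 3.433, Millford 12.727, Ashgrove 2.876, Stonebridge 0.814, Fernley 1.150.
Adams allocation: Pinehurst 3, Millford 12, Ashgrove 3, Stonebridge 1, Fernley 2.
Every allocation lies between the lower and upper quota.

none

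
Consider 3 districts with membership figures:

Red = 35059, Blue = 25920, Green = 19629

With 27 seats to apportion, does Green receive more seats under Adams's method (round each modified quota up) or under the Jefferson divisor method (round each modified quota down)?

Adams: Red 11, Blue 9, Green 7.
Jefferson: Red 12, Blue 9, Green 6.
Green gets 7 under Adams and 6 under Jefferson.

Adams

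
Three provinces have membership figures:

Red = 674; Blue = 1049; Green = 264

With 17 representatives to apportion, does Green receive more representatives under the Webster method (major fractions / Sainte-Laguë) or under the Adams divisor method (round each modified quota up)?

Adams

Webster: Red 6, Blue 9, Green 2.
Adams: Red 6, Blue 8, Green 3.
Green gets 2 under Webster and 3 under Adams.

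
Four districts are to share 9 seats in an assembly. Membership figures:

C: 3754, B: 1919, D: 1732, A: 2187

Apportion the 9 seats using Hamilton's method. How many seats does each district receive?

C: 3; B: 2; D: 2; A: 2

Total 9592; standard divisor 9592/9 ≈ 1065.778.
Standard quotas: C 3.522, B 1.801, D 1.625, A 2.052.
Lower quotas: C 3, B 1, D 1, A 2 (sum 7, leaving 2 seats).
Remainders in descending order: B 0.801, D 0.625, C 0.522, A 0.052.
The surplus seats go to B, D.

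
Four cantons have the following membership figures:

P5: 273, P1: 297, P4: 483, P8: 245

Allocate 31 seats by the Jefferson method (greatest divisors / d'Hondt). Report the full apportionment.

Standard divisor 1298/31 ≈ 41.871; standard quotas: P5 6.520, P1 7.093, P4 11.535, P8 5.851.
Rounding down gives 6, 7, 11, 5 = 29 seats, so the divisor must be adjusted.
With modified divisor 40: modified quotas P5 6.825, P1 7.425, P4 12.075, P8 6.125.
Rounding down: P5 6, P1 7, P4 12, P8 6 (total 31).

P5=6; P1=7; P4=12; P8=6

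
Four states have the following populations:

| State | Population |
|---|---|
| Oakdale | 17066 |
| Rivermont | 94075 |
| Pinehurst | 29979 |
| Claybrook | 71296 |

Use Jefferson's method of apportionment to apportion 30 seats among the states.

Standard divisor 212416/30 ≈ 7080.533; standard quotas: Oakdale 2.410, Rivermont 13.286, Pinehurst 4.234, Claybrook 10.069.
Rounding down gives 2, 13, 4, 10 = 29 seats, so the divisor must be adjusted.
With modified divisor 6600: modified quotas Oakdale 2.586, Rivermont 14.254, Pinehurst 4.542, Claybrook 10.802.
Rounding down: Oakdale 2, Rivermont 14, Pinehurst 4, Claybrook 10 (total 30).

Oakdale: 2; Rivermont: 14; Pinehurst: 4; Claybrook: 10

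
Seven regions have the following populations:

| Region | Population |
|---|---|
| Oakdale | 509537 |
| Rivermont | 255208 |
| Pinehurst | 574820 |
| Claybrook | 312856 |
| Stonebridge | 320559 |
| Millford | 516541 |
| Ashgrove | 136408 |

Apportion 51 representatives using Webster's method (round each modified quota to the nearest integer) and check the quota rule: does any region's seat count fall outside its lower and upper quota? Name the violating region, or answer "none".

Standard quotas: Oakdale 9.896, Rivermont 4.957, Pinehurst 11.164, Claybrook 6.076, Stonebridge 6.226, Millford 10.032, Ashgrove 2.649.
Webster allocation: Oakdale 10, Rivermont 5, Pinehurst 11, Claybrook 6, Stonebridge 6, Millford 10, Ashgrove 3.
Every allocation lies between the lower and upper quota.

none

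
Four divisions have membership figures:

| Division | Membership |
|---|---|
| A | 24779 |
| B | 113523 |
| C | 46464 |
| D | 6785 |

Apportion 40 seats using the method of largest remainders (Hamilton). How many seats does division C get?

Standard divisor: 191551 ÷ 40 ≈ 4788.775.
Standard quotas: A 5.1744, B 23.7061, C 9.7027, D 1.4169.
Lower quotas: A 5, B 23, C 9, D 1 (sum 38, leaving 2 seats).
Remainders in descending order: B 0.7061, C 0.7027, D 0.4169, A 0.1744.
Largest remainders: B, C receive the extra seats.
C receives 10.

10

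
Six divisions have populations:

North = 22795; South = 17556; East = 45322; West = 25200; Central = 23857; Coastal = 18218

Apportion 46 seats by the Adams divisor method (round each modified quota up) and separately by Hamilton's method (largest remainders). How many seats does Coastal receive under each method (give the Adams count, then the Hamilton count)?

6 and 5

Adams: North 7, South 5, East 13, West 8, Central 7, Coastal 6.
Hamilton: North 7, South 5, East 14, West 8, Central 7, Coastal 5.
Coastal gets 6 under Adams and 5 under Hamilton.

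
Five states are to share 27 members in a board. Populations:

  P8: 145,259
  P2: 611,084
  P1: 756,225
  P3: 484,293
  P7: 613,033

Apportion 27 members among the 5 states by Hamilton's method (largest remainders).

P8: 2, P2: 6, P1: 8, P3: 5, P7: 6

Standard divisor: 2609894 ÷ 27 ≈ 96662.741.
Standard quotas: P8 1.5027, P2 6.3218, P1 7.8233, P3 5.0101, P7 6.3420.
Lower quotas: P8 1, P2 6, P1 7, P3 5, P7 6 (sum 25, leaving 2 seats).
Remainders in descending order: P1 0.8233, P8 0.5027, P7 0.3420, P2 0.3218, P3 0.0101.
The surplus seats go to P1, P8.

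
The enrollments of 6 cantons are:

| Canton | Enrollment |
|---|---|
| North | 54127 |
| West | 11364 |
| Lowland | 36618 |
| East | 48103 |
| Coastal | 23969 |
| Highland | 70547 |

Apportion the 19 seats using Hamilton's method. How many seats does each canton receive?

North 4, West 1, Lowland 3, East 4, Coastal 2, Highland 5

The standard divisor is 244728/19 ≈ 12880.421.
Standard quotas: North 4.2023, West 0.8823, Lowland 2.8429, East 3.7346, Coastal 1.8609, Highland 5.4771.
Lower quotas: North 4, West 0, Lowland 2, East 3, Coastal 1, Highland 5 (sum 15, leaving 4 seats).
Remainders in descending order: West 0.8823, Coastal 0.8609, Lowland 0.8429, East 0.7346, Highland 0.4771, North 0.2023.
The surplus seats go to West, Coastal, Lowland, East.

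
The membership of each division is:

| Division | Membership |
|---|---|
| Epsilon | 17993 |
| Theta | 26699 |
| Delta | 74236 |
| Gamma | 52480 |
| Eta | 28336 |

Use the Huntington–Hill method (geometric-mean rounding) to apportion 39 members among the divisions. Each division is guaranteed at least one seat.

With divisor 5148: modified quotas Epsilon 3.495, Theta 5.186, Delta 14.420, Gamma 10.194, Eta 5.504.
Geometric-mean thresholds: Epsilon √(3·4)=3.464, Theta √(5·6)=5.477, Delta √(14·15)=14.491, Gamma √(10·11)=10.488, Eta √(5·6)=5.477.
Each quota rounded against its threshold gives Epsilon 4, Theta 5, Delta 14, Gamma 10, Eta 6 (total 39).

Epsilon: 4; Theta: 5; Delta: 14; Gamma: 10; Eta: 6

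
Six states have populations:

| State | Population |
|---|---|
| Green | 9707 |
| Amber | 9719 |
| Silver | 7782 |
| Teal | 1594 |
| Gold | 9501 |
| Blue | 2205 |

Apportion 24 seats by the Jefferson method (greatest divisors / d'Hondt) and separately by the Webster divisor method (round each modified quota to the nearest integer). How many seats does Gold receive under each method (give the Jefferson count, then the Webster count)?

6 and 5

Jefferson: Green 6, Amber 6, Silver 4, Teal 1, Gold 6, Blue 1.
Webster: Green 6, Amber 6, Silver 5, Teal 1, Gold 5, Blue 1.
Gold gets 6 under Jefferson and 5 under Webster.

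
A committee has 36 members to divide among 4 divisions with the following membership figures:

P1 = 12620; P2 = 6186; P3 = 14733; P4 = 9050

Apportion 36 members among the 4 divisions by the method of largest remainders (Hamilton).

Total 42589; standard divisor 42589/36 ≈ 1183.028.
Standard quotas: P1 10.6675, P2 5.2290, P3 12.4536, P4 7.6499.
Lower quotas: P1 10, P2 5, P3 12, P4 7 (sum 34, leaving 2 seats).
Remainders in descending order: P1 0.6675, P4 0.6499, P3 0.4536, P2 0.2290.
The surplus seats go to P1, P4.

P1 11, P2 5, P3 12, P4 8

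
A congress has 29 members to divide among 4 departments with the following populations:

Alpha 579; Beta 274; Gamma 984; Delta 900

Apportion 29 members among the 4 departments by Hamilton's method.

Total 2737; standard divisor 2737/29 ≈ 94.379.
Standard quotas: Alpha 6.135, Beta 2.903, Gamma 10.426, Delta 9.536.
Lower quotas: Alpha 6, Beta 2, Gamma 10, Delta 9 (sum 27, leaving 2 seats).
Remainders in descending order: Beta 0.903, Delta 0.536, Gamma 0.426, Alpha 0.135.
The surplus seats go to Beta, Delta.

Alpha: 6; Beta: 3; Gamma: 10; Delta: 10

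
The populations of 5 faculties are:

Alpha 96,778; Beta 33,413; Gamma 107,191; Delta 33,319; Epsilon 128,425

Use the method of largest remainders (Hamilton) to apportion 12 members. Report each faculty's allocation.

Alpha: 3, Beta: 1, Gamma: 3, Delta: 1, Epsilon: 4

Standard divisor: 399126 ÷ 12 ≈ 33260.5.
Standard quotas: Alpha 2.9097, Beta 1.0046, Gamma 3.2228, Delta 1.0018, Epsilon 3.8612.
Lower quotas: Alpha 2, Beta 1, Gamma 3, Delta 1, Epsilon 3 (sum 10, leaving 2 seats).
Remainders in descending order: Alpha 0.9097, Epsilon 0.8612, Gamma 0.2228, Beta 0.0046, Delta 0.0018.
The surplus seats go to Alpha, Epsilon.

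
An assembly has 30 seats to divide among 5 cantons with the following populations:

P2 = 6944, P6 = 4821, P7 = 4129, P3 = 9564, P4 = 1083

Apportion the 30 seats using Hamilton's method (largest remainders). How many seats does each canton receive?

Standard divisor: 26541 ÷ 30 ≈ 884.7.
Standard quotas: P2 7.8490, P6 5.4493, P7 4.6671, P3 10.8104, P4 1.2241.
Lower quotas: P2 7, P6 5, P7 4, P3 10, P4 1 (sum 27, leaving 3 seats).
Remainders in descending order: P2 0.8490, P3 0.8104, P7 0.6671, P6 0.4493, P4 0.2241.
The surplus seats go to P2, P3, P7.

P2 8, P6 5, P7 5, P3 11, P4 1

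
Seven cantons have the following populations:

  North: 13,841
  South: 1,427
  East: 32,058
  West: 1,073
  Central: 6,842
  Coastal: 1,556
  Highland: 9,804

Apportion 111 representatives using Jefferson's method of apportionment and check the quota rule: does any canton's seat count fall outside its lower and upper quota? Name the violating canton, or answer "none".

Standard quotas: North 23.068, South 2.378, East 53.429, West 1.788, Central 11.403, Coastal 2.593, Highland 16.340.
Jefferson allocation: North 24, South 2, East 55, West 1, Central 11, Coastal 2, Highland 16.
East has quota 53.429 (lower 53, upper 54) but receives 55 — outside the quota interval.

East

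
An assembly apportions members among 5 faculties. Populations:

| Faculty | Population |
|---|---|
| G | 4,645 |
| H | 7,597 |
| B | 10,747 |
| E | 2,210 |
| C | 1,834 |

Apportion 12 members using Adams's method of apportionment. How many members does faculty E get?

1

Standard divisor 27033/12 ≈ 2252.75; standard quotas: G 2.062, H 3.372, B 4.771, E 0.981, C 0.814.
Rounding up gives 3, 4, 5, 1, 1 = 14 seats, so the divisor must be adjusted.
With modified divisor 2600: modified quotas G 1.787, H 2.922, B 4.133, E 0.850, C 0.705.
Rounding up: G 2, H 3, B 5, E 1, C 1 (total 12).
E receives 1.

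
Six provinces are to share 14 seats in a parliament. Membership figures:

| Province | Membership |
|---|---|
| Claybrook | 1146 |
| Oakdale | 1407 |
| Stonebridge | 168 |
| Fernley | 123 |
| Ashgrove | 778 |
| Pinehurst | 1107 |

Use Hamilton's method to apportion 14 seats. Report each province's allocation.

Claybrook: 4, Oakdale: 4, Stonebridge: 1, Fernley: 0, Ashgrove: 2, Pinehurst: 3

Standard divisor: 4729 ÷ 14 ≈ 337.786.
Standard quotas: Claybrook 3.393, Oakdale 4.165, Stonebridge 0.497, Fernley 0.364, Ashgrove 2.303, Pinehurst 3.277.
Lower quotas: Claybrook 3, Oakdale 4, Stonebridge 0, Fernley 0, Ashgrove 2, Pinehurst 3 (sum 12, leaving 2 seats).
Remainders in descending order: Stonebridge 0.497, Claybrook 0.393, Fernley 0.364, Ashgrove 0.303, Pinehurst 0.277, Oakdale 0.165.
The surplus seats go to Stonebridge, Claybrook.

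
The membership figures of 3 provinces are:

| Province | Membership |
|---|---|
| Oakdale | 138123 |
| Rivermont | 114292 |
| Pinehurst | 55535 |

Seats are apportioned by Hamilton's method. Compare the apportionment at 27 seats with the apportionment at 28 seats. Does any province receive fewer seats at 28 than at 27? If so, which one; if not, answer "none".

At 27 seats: Oakdale 12, Rivermont 10, Pinehurst 5.
At 28 seats: Oakdale 13, Rivermont 10, Pinehurst 5.
No province's allocation decreased.

none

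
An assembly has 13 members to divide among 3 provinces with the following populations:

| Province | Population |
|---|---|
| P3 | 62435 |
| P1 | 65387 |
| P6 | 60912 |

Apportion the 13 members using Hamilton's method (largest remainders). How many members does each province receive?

P3: 4, P1: 5, P6: 4

Total 188734; standard divisor 188734/13 = 14518.
Standard quotas: P3 4.3005, P1 4.5039, P6 4.1956.
Lower quotas: P3 4, P1 4, P6 4 (sum 12, leaving 1 seat).
Remainders in descending order: P1 0.5039, P3 0.3005, P6 0.1956.
Largest remainder: P1 receives the extra seat.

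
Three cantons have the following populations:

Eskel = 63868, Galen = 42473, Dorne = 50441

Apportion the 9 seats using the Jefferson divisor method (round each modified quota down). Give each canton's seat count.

Eskel 4; Galen 2; Dorne 3

Standard divisor 156782/9 ≈ 17420.222; standard quotas: Eskel 3.666, Galen 2.438, Dorne 2.896.
Rounding down gives 3, 2, 2 = 7 seats, so the divisor must be adjusted.
With modified divisor 15100: modified quotas Eskel 4.230, Galen 2.813, Dorne 3.340.
Rounding down: Eskel 4, Galen 2, Dorne 3 (total 9).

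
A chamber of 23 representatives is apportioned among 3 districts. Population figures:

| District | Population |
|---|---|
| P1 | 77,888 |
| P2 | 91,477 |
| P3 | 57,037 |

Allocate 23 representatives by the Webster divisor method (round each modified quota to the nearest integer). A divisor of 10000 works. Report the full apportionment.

With modified divisor 10000: modified quotas P1 7.789, P2 9.148, P3 5.704.
Rounding to the nearest integer: P1 8, P2 9, P3 6 (total 23).

P1 8, P2 9, P3 6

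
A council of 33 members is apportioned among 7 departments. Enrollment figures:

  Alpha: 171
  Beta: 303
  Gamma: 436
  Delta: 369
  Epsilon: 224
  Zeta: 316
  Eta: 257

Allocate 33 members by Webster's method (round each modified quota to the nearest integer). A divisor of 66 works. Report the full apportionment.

Alpha: 3; Beta: 5; Gamma: 7; Delta: 6; Epsilon: 3; Zeta: 5; Eta: 4

With modified divisor 66: modified quotas Alpha 2.591, Beta 4.591, Gamma 6.606, Delta 5.591, Epsilon 3.394, Zeta 4.788, Eta 3.894.
Rounding to the nearest integer: Alpha 3, Beta 5, Gamma 7, Delta 6, Epsilon 3, Zeta 5, Eta 4 (total 33).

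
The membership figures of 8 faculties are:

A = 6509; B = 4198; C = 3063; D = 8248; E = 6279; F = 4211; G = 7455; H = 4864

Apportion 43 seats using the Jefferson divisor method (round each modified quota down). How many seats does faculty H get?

5

Standard divisor 44827/43 ≈ 1042.488; standard quotas: A 6.244, B 4.027, C 2.938, D 7.912, E 6.023, F 4.039, G 7.151, H 4.666.
Rounding down gives 6, 4, 2, 7, 6, 4, 7, 4 = 40 seats, so the divisor must be adjusted.
With modified divisor 950: modified quotas A 6.852, B 4.419, C 3.224, D 8.682, E 6.609, F 4.433, G 7.847, H 5.120.
Rounding down: A 6, B 4, C 3, D 8, E 6, F 4, G 7, H 5 (total 43).
H receives 5.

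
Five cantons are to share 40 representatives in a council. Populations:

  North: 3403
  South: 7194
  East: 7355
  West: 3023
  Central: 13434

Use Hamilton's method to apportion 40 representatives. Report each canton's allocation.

North=4, South=8, East=9, West=3, Central=16

Total 34409; standard divisor 34409/40 ≈ 860.225.
Standard quotas: North 3.9559, South 8.3629, East 8.5501, West 3.5142, Central 15.6168.
Lower quotas: North 3, South 8, East 8, West 3, Central 15 (sum 37, leaving 3 seats).
Remainders in descending order: North 0.9559, Central 0.6168, East 0.5501, West 0.5142, South 0.3629.
Largest remainders: North, Central, East receive the extra seats.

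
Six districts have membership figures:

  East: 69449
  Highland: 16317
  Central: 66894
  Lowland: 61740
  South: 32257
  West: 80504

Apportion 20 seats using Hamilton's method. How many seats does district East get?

Standard divisor: 327161 ÷ 20 ≈ 16358.05.
Standard quotas: East 4.2456, Highland 0.9975, Central 4.0894, Lowland 3.7743, South 1.9719, West 4.9214.
Lower quotas: East 4, Highland 0, Central 4, Lowland 3, South 1, West 4 (sum 16, leaving 4 seats).
Remainders in descending order: Highland 0.9975, South 0.9719, West 0.9214, Lowland 0.7743, East 0.2456, Central 0.0894.
The surplus seats go to Highland, South, West, Lowland.
East receives 4.

4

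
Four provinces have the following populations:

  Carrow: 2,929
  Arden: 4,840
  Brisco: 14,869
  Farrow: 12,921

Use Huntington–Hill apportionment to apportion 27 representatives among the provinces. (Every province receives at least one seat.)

With divisor 1328: modified quotas Carrow 2.206, Arden 3.645, Brisco 11.197, Farrow 9.730.
Geometric-mean thresholds: Carrow √(2·3)=2.449, Arden √(3·4)=3.464, Brisco √(11·12)=11.489, Farrow √(9·10)=9.487.
Each quota rounded against its threshold gives Carrow 2, Arden 4, Brisco 11, Farrow 10 (total 27).

Carrow=2, Arden=4, Brisco=11, Farrow=10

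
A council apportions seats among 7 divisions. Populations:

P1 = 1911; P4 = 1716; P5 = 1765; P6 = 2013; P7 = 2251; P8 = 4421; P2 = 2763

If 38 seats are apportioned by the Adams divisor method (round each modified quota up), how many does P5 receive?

4

Standard divisor 16840/38 ≈ 443.158; standard quotas: P1 4.312, P4 3.872, P5 3.983, P6 4.542, P7 5.079, P8 9.976, P2 6.235.
Rounding up gives 5, 4, 4, 5, 6, 10, 7 = 41 seats, so the divisor must be adjusted.
With modified divisor 484: modified quotas P1 3.948, P4 3.545, P5 3.647, P6 4.159, P7 4.651, P8 9.134, P2 5.709.
Rounding up: P1 4, P4 4, P5 4, P6 5, P7 5, P8 10, P2 6 (total 38).
P5 receives 4.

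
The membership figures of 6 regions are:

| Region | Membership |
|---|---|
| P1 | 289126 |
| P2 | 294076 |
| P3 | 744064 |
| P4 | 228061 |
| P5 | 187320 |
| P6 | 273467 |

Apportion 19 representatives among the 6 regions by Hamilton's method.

P1: 3, P2: 3, P3: 7, P4: 2, P5: 2, P6: 2

The standard divisor is 2016114/19 ≈ 106111.263.
Standard quotas: P1 2.7247, P2 2.7714, P3 7.0121, P4 2.1493, P5 1.7653, P6 2.5772.
Lower quotas: P1 2, P2 2, P3 7, P4 2, P5 1, P6 2 (sum 16, leaving 3 seats).
Remainders in descending order: P2 0.7714, P5 0.7653, P1 0.7247, P6 0.5772, P4 0.1493, P3 0.0121.
The surplus seats go to P2, P5, P1.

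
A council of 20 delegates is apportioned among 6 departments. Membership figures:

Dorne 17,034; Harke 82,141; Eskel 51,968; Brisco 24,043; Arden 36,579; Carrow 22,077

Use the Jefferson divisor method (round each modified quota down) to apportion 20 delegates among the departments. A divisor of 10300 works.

With modified divisor 10300: modified quotas Dorne 1.654, Harke 7.975, Eskel 5.045, Brisco 2.334, Arden 3.551, Carrow 2.143.
Rounding down: Dorne 1, Harke 7, Eskel 5, Brisco 2, Arden 3, Carrow 2 (total 20).

Dorne=1, Harke=7, Eskel=5, Brisco=2, Arden=3, Carrow=2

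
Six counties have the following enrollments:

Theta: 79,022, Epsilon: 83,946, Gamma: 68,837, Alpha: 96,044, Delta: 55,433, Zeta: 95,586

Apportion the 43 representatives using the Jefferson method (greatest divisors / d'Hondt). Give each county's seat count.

Theta=7, Epsilon=7, Gamma=6, Alpha=9, Delta=5, Zeta=9

Standard divisor 478868/43 ≈ 11136.465; standard quotas: Theta 7.096, Epsilon 7.538, Gamma 6.181, Alpha 8.624, Delta 4.978, Zeta 8.583.
Rounding down gives 7, 7, 6, 8, 4, 8 = 40 seats, so the divisor must be adjusted.
With modified divisor 10560: modified quotas Theta 7.483, Epsilon 7.949, Gamma 6.519, Alpha 9.095, Delta 5.249, Zeta 9.052.
Rounding down: Theta 7, Epsilon 7, Gamma 6, Alpha 9, Delta 5, Zeta 9 (total 43).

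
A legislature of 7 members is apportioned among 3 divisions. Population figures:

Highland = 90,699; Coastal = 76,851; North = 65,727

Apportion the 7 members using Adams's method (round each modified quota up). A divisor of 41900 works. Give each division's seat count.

Highland 3; Coastal 2; North 2

With modified divisor 41900: modified quotas Highland 2.165, Coastal 1.834, North 1.569.
Rounding up: Highland 3, Coastal 2, North 2 (total 7).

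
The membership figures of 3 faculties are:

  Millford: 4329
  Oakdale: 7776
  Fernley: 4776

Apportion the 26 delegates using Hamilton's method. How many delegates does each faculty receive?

Millford 7, Oakdale 12, Fernley 7

The standard divisor is 16881/26 ≈ 649.269.
Standard quotas: Millford 6.6675, Oakdale 11.9765, Fernley 7.3560.
Lower quotas: Millford 6, Oakdale 11, Fernley 7 (sum 24, leaving 2 seats).
Remainders in descending order: Oakdale 0.9765, Millford 0.6675, Fernley 0.3560.
Largest remainders: Oakdale, Millford receive the extra seats.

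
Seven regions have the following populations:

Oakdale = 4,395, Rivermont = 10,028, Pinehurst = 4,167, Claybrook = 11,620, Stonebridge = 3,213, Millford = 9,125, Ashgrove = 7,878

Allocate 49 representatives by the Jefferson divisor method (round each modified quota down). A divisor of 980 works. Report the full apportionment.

With modified divisor 980: modified quotas Oakdale 4.485, Rivermont 10.233, Pinehurst 4.252, Claybrook 11.857, Stonebridge 3.279, Millford 9.311, Ashgrove 8.039.
Rounding down: Oakdale 4, Rivermont 10, Pinehurst 4, Claybrook 11, Stonebridge 3, Millford 9, Ashgrove 8 (total 49).

Oakdale 4, Rivermont 10, Pinehurst 4, Claybrook 11, Stonebridge 3, Millford 9, Ashgrove 8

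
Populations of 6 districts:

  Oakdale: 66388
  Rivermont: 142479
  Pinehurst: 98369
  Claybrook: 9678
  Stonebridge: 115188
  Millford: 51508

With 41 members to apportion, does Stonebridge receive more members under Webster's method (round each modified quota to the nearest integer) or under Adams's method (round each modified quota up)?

Webster: Oakdale 6, Rivermont 12, Pinehurst 8, Claybrook 1, Stonebridge 10, Millford 4.
Adams: Oakdale 6, Rivermont 12, Pinehurst 8, Claybrook 1, Stonebridge 9, Millford 5.
Stonebridge gets 10 under Webster and 9 under Adams.

Webster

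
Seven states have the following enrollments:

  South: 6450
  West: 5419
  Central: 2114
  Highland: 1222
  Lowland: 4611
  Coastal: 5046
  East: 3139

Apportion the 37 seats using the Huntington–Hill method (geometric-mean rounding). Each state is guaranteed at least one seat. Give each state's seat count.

South: 8, West: 7, Central: 3, Highland: 2, Lowland: 6, Coastal: 7, East: 4

With divisor 769: modified quotas South 8.388, West 7.047, Central 2.749, Highland 1.589, Lowland 5.996, Coastal 6.562, East 4.082.
Geometric-mean thresholds: South √(8·9)=8.485, West √(7·8)=7.483, Central √(2·3)=2.449, Highland √(1·2)=1.414, Lowland √(5·6)=5.477, Coastal √(6·7)=6.481, East √(4·5)=4.472.
Each quota rounded against its threshold gives South 8, West 7, Central 3, Highland 2, Lowland 6, Coastal 7, East 4 (total 37).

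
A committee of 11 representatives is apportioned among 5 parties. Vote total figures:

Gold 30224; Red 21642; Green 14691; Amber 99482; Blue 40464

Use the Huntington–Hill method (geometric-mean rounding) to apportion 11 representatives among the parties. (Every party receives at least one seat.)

With divisor 19767: modified quotas Gold 1.529, Red 1.095, Green 0.743, Amber 5.033, Blue 2.047.
Geometric-mean thresholds: Gold √(1·2)=1.414, Red √(1·2)=1.414, Green (min 1), Amber √(5·6)=5.477, Blue √(2·3)=2.449.
Each quota rounded against its threshold gives Gold 2, Red 1, Green 1, Amber 5, Blue 2 (total 11).

Gold=2, Red=1, Green=1, Amber=5, Blue=2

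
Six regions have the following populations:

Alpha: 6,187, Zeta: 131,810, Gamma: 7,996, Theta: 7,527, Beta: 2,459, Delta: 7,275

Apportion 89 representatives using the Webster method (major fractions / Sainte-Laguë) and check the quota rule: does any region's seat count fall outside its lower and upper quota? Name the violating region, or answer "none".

Standard quotas: Alpha 3.373, Zeta 71.858, Gamma 4.359, Theta 4.103, Beta 1.341, Delta 3.966.
Webster allocation: Alpha 3, Zeta 73, Gamma 4, Theta 4, Beta 1, Delta 4.
Zeta has quota 71.858 (lower 71, upper 72) but receives 73 — outside the quota interval.

Zeta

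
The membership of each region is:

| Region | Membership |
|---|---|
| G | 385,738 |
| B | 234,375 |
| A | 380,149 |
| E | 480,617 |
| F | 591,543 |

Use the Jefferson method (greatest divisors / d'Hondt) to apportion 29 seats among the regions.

Standard divisor 2072422/29 ≈ 71462.828; standard quotas: G 5.398, B 3.280, A 5.320, E 6.725, F 8.278.
Rounding down gives 5, 3, 5, 6, 8 = 27 seats, so the divisor must be adjusted.
With modified divisor 65000: modified quotas G 5.934, B 3.606, A 5.848, E 7.394, F 9.101.
Rounding down: G 5, B 3, A 5, E 7, F 9 (total 29).

G=5; B=3; A=5; E=7; F=9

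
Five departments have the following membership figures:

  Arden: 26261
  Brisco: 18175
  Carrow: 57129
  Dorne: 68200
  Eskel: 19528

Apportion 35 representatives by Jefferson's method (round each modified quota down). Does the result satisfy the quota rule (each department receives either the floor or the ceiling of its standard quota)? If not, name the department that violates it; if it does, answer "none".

Standard quotas: Arden 4.856, Brisco 3.361, Carrow 10.563, Dorne 12.610, Eskel 3.611.
Jefferson allocation: Arden 5, Brisco 3, Carrow 11, Dorne 13, Eskel 3.
Every allocation lies between the lower and upper quota.

none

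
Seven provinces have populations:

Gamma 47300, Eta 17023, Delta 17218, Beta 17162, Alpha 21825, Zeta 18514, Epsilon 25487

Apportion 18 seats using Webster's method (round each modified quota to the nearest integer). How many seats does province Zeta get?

2

Standard divisor 164529/18 ≈ 9140.5; standard quotas: Gamma 5.175, Eta 1.862, Delta 1.884, Beta 1.878, Alpha 2.388, Zeta 2.025, Epsilon 2.788.
Rounding to the nearest integer gives Gamma 5, Eta 2, Delta 2, Beta 2, Alpha 2, Zeta 2, Epsilon 3 — total 18, matching the house size, so no adjustment is needed.
Zeta receives 2.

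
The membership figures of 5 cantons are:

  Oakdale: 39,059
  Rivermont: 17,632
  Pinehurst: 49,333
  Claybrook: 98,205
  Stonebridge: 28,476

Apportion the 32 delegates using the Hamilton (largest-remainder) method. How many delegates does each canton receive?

The standard divisor is 232705/32 ≈ 7272.031.
Standard quotas: Oakdale 5.3711, Rivermont 2.4246, Pinehurst 6.7839, Claybrook 13.5045, Stonebridge 3.9158.
Lower quotas: Oakdale 5, Rivermont 2, Pinehurst 6, Claybrook 13, Stonebridge 3 (sum 29, leaving 3 seats).
Remainders in descending order: Stonebridge 0.9158, Pinehurst 0.7839, Claybrook 0.5045, Rivermont 0.4246, Oakdale 0.3711.
The surplus seats go to Stonebridge, Pinehurst, Claybrook.

Oakdale: 5, Rivermont: 2, Pinehurst: 7, Claybrook: 14, Stonebridge: 4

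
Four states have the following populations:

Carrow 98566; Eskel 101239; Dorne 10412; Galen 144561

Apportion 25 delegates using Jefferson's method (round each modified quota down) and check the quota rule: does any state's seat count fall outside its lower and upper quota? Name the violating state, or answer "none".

none

Standard quotas: Carrow 6.946, Eskel 7.134, Dorne 0.734, Galen 10.187.
Jefferson allocation: Carrow 7, Eskel 7, Dorne 0, Galen 11.
Every allocation lies between the lower and upper quota.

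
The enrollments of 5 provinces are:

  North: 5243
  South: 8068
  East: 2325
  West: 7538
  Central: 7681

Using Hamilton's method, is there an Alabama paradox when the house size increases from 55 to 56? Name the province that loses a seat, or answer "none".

none

At 55 seats: North 9, South 14, East 4, West 14, Central 14.
At 56 seats: North 9, South 15, East 4, West 14, Central 14.
No province's allocation decreased.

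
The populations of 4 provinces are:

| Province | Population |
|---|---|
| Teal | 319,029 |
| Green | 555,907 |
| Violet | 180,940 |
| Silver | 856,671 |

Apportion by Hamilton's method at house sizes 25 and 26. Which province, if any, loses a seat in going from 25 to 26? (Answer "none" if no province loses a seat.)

Violet

At 25 seats: Teal 4, Green 7, Violet 3, Silver 11.
At 26 seats: Teal 4, Green 8, Violet 2, Silver 12.
Violet drops from 3 to 2.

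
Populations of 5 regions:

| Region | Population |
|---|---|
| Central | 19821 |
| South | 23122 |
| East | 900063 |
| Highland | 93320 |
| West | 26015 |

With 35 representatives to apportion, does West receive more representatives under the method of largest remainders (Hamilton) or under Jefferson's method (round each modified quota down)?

Hamilton: Central 0, South 1, East 30, Highland 3, West 1.
Jefferson: Central 0, South 0, East 32, Highland 3, West 0.
West gets 1 under Hamilton and 0 under Jefferson.

Hamilton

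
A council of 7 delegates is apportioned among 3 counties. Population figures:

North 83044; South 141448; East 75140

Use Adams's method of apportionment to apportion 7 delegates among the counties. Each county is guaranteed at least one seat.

Standard divisor 299632/7 ≈ 42804.571; standard quotas: North 1.940, South 3.305, East 1.755.
Rounding up gives 2, 4, 2 = 8 seats, so the divisor must be adjusted.
With modified divisor 58900: modified quotas North 1.410, South 2.401, East 1.276.
Rounding up: North 2, South 3, East 2 (total 7).

North=2, South=3, East=2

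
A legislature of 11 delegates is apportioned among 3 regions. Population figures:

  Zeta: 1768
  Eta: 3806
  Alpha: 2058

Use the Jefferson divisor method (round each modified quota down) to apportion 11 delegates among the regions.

Standard divisor 7632/11 ≈ 693.818; standard quotas: Zeta 2.548, Eta 5.486, Alpha 2.966.
Rounding down gives 2, 5, 2 = 9 seats, so the divisor must be adjusted.
With modified divisor 600: modified quotas Zeta 2.947, Eta 6.343, Alpha 3.430.
Rounding down: Zeta 2, Eta 6, Alpha 3 (total 11).

Zeta: 2; Eta: 6; Alpha: 3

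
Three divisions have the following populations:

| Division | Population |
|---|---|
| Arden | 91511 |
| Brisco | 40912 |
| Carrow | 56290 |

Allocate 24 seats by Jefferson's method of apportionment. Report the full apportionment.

Standard divisor 188713/24 ≈ 7863.042; standard quotas: Arden 11.638, Brisco 5.203, Carrow 7.159.
Rounding down gives 11, 5, 7 = 23 seats, so the divisor must be adjusted.
With modified divisor 7300: modified quotas Arden 12.536, Brisco 5.604, Carrow 7.711.
Rounding down: Arden 12, Brisco 5, Carrow 7 (total 24).

Arden=12; Brisco=5; Carrow=7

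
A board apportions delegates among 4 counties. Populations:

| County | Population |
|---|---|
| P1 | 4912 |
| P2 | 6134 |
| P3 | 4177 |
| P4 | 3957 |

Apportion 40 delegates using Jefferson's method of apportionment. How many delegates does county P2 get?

13

Standard divisor 19180/40 ≈ 479.5; standard quotas: P1 10.244, P2 12.792, P3 8.711, P4 8.252.
Rounding down gives 10, 12, 8, 8 = 38 seats, so the divisor must be adjusted.
With modified divisor 460: modified quotas P1 10.678, P2 13.335, P3 9.080, P4 8.602.
Rounding down: P1 10, P2 13, P3 9, P4 8 (total 40).
P2 receives 13.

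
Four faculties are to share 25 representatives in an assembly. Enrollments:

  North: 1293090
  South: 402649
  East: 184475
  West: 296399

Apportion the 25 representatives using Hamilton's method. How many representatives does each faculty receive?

North: 15; South: 5; East: 2; West: 3

Total 2176613; standard divisor 2176613/25 ≈ 87064.52.
Standard quotas: North 14.8521, South 4.6247, East 2.1188, West 3.4044.
Lower quotas: North 14, South 4, East 2, West 3 (sum 23, leaving 2 seats).
Remainders in descending order: North 0.8521, South 0.6247, West 0.4044, East 0.1188.
Largest remainders: North, South receive the extra seats.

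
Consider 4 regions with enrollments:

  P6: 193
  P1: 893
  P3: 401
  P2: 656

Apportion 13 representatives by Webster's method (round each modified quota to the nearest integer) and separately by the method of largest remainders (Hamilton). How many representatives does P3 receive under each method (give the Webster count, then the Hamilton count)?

Webster: P6 1, P1 6, P3 2, P2 4.
Hamilton: P6 1, P1 5, P3 3, P2 4.
P3 gets 2 under Webster and 3 under Hamilton.

2 and 3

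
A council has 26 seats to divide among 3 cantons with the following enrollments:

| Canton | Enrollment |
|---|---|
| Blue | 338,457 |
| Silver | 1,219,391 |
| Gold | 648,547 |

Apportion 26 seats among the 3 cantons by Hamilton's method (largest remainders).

Standard divisor: 2206395 ÷ 26 ≈ 84861.346.
Standard quotas: Blue 3.9884, Silver 14.3692, Gold 7.6424.
Lower quotas: Blue 3, Silver 14, Gold 7 (sum 24, leaving 2 seats).
Remainders in descending order: Blue 0.9884, Gold 0.6424, Silver 0.3692.
The surplus seats go to Blue, Gold.

Blue 4, Silver 14, Gold 8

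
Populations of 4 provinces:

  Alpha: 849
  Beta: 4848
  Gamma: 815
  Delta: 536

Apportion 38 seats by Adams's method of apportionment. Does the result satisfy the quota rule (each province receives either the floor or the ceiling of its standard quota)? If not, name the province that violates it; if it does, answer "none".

Standard quotas: Alpha 4.577, Beta 26.138, Gamma 4.394, Delta 2.890.
Adams allocation: Alpha 5, Beta 25, Gamma 5, Delta 3.
Beta has quota 26.138 (lower 26, upper 27) but receives 25 — outside the quota interval.

Beta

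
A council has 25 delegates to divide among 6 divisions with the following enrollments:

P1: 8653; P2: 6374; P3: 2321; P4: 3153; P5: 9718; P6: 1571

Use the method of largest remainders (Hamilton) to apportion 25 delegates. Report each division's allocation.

P1 7, P2 5, P3 2, P4 2, P5 8, P6 1

Total 31790; standard divisor 31790/25 ≈ 1271.6.
Standard quotas: P1 6.8048, P2 5.0126, P3 1.8253, P4 2.4796, P5 7.6423, P6 1.2355.
Lower quotas: P1 6, P2 5, P3 1, P4 2, P5 7, P6 1 (sum 22, leaving 3 seats).
Remainders in descending order: P3 0.8253, P1 0.8048, P5 0.6423, P4 0.4796, P6 0.2355, P2 0.0126.
The surplus seats go to P3, P1, P5.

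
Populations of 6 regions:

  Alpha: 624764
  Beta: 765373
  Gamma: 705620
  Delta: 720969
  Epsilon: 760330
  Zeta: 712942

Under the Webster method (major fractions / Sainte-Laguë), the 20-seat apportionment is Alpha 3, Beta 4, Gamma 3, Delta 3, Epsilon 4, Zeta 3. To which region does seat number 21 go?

Priority for the next seat is population ÷ (current seats + 0.5).
Priorities: Alpha 178504.000, Beta 170082.889, Gamma 201605.714, Delta 205991.143, Epsilon 168962.222, Zeta 203697.714.
Highest priority: Delta.

Delta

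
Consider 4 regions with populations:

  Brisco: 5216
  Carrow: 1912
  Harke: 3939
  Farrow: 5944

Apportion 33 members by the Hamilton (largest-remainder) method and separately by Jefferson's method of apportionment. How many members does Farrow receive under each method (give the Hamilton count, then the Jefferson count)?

11 and 12

Hamilton: Brisco 10, Carrow 4, Harke 8, Farrow 11.
Jefferson: Brisco 10, Carrow 3, Harke 8, Farrow 12.
Farrow gets 11 under Hamilton and 12 under Jefferson.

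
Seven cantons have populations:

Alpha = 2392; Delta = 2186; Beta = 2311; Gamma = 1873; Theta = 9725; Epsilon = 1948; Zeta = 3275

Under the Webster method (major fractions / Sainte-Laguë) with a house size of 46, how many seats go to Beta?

Standard divisor 23710/46 ≈ 515.435; standard quotas: Alpha 4.641, Delta 4.241, Beta 4.484, Gamma 3.634, Theta 18.868, Epsilon 3.779, Zeta 6.354.
Rounding to the nearest integer gives Alpha 5, Delta 4, Beta 4, Gamma 4, Theta 19, Epsilon 4, Zeta 6 — total 46, matching the house size, so no adjustment is needed.
Beta receives 4.

4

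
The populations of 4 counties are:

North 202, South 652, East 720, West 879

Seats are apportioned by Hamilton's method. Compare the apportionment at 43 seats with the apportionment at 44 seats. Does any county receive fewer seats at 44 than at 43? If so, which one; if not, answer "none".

At 43 seats: North 4, South 11, East 13, West 15.
At 44 seats: North 3, South 12, East 13, West 16.
North drops from 4 to 3.

North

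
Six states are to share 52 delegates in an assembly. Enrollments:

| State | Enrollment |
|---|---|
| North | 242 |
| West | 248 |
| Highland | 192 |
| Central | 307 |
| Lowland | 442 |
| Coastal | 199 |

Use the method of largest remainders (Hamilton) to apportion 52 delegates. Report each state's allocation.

North 8, West 8, Highland 6, Central 10, Lowland 14, Coastal 6

Standard divisor: 1630 ÷ 52 ≈ 31.346.
Standard quotas: North 7.720, West 7.912, Highland 6.125, Central 9.794, Lowland 14.101, Coastal 6.348.
Lower quotas: North 7, West 7, Highland 6, Central 9, Lowland 14, Coastal 6 (sum 49, leaving 3 seats).
Remainders in descending order: West 0.912, Central 0.794, North 0.720, Coastal 0.348, Highland 0.125, Lowland 0.101.
Largest remainders: West, Central, North receive the extra seats.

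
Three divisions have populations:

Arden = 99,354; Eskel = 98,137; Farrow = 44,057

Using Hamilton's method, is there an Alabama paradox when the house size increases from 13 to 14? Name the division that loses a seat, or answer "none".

At 13 seats: Arden 5, Eskel 5, Farrow 3.
At 14 seats: Arden 6, Eskel 6, Farrow 2.
Farrow drops from 3 to 2.

Farrow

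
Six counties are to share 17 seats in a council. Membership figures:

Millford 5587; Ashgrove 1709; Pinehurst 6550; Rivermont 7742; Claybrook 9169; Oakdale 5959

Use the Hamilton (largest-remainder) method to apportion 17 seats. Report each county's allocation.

Total 36716; standard divisor 36716/17 ≈ 2159.765.
Standard quotas: Millford 2.5869, Ashgrove 0.7913, Pinehurst 3.0327, Rivermont 3.5846, Claybrook 4.2454, Oakdale 2.7591.
Lower quotas: Millford 2, Ashgrove 0, Pinehurst 3, Rivermont 3, Claybrook 4, Oakdale 2 (sum 14, leaving 3 seats).
Remainders in descending order: Ashgrove 0.7913, Oakdale 0.7591, Millford 0.5869, Rivermont 0.5846, Claybrook 0.2454, Pinehurst 0.0327.
Largest remainders: Ashgrove, Oakdale, Millford receive the extra seats.

Millford 3, Ashgrove 1, Pinehurst 3, Rivermont 3, Claybrook 4, Oakdale 3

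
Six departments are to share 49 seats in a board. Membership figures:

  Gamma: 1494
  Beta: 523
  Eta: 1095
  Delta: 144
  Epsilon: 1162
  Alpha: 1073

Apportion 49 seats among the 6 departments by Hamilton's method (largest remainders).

Standard divisor: 5491 ÷ 49 ≈ 112.061.
Standard quotas: Gamma 13.332, Beta 4.667, Eta 9.771, Delta 1.285, Epsilon 10.369, Alpha 9.575.
Lower quotas: Gamma 13, Beta 4, Eta 9, Delta 1, Epsilon 10, Alpha 9 (sum 46, leaving 3 seats).
Remainders in descending order: Eta 0.771, Beta 0.667, Alpha 0.575, Epsilon 0.369, Gamma 0.332, Delta 0.285.
The surplus seats go to Eta, Beta, Alpha.

Gamma=13; Beta=5; Eta=10; Delta=1; Epsilon=10; Alpha=10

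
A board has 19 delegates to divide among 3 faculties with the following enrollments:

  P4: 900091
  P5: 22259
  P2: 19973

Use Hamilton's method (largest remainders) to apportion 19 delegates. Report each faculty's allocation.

The standard divisor is 942323/19 ≈ 49595.947.
Standard quotas: P4 18.1485, P5 0.4488, P2 0.4027.
Lower quotas: P4 18, P5 0, P2 0 (sum 18, leaving 1 seat).
Remainders in descending order: P5 0.4488, P2 0.4027, P4 0.1485.
The surplus seat goes to P5.

P4 18, P5 1, P2 0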